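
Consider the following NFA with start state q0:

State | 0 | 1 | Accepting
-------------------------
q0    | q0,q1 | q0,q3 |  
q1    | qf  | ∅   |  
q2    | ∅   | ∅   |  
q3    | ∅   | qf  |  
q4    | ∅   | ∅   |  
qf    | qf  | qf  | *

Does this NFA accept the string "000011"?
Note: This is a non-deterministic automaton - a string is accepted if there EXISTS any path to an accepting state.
Track the set of states the NFA could be in: start {q0}
Read '0': {q0} → {q0, q1}
Read '0': {q0, q1} → {q0, q1, qf}
Read '0': {q0, q1, qf} → {q0, q1, qf}
Read '0': {q0, q1, qf} → {q0, q1, qf}
Read '1': {q0, q1, qf} → {q0, q3, qf}
Read '1': {q0, q3, qf} → {q0, q3, qf}
Final set {q0, q3, qf} contains accepting state(s) {qf} → accepted.

Final answer: Yes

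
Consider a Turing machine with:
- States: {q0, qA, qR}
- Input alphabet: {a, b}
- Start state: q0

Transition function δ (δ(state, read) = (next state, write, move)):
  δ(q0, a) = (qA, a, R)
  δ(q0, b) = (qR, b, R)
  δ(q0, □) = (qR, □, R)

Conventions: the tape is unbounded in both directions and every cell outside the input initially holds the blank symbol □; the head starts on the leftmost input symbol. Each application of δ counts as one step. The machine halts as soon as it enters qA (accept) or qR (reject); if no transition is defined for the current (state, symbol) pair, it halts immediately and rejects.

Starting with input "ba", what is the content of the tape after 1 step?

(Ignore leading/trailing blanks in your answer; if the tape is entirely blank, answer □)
Step 0: [q0]ba (head at position 0)
Step 1: δ(q0, b) = (qR, b, R)  ⊢  b[qR]a (head at position 1)
Tape after 1 step (ignoring surrounding blanks): ba

Final answer: Tape: ba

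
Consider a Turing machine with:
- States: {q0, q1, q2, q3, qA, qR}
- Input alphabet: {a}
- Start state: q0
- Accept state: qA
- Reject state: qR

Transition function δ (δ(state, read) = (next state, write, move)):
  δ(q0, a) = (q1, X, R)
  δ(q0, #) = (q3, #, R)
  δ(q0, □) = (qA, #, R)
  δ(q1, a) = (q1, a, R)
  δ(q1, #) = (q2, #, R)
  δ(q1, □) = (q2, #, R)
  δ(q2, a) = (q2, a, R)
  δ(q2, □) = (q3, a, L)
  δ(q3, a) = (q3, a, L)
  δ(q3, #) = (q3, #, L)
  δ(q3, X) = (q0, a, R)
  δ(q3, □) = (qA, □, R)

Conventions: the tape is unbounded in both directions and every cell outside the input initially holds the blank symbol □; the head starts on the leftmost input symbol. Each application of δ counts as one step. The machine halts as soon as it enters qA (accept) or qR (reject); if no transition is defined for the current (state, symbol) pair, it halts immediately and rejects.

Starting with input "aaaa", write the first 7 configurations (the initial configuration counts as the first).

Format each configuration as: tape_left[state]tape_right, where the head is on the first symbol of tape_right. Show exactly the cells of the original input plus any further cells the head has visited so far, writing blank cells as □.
Step 0: [q0]aaaa (head at position 0)
Step 1: δ(q0, a) = (q1, X, R)  ⊢  X[q1]aaa (head at position 1)
Step 2: δ(q1, a) = (q1, a, R)  ⊢  Xa[q1]aa (head at position 2)
Step 3: δ(q1, a) = (q1, a, R)  ⊢  Xaa[q1]a (head at position 3)
Step 4: δ(q1, a) = (q1, a, R)  ⊢  Xaaa[q1]□ (head at position 4)
Step 5: δ(q1, □) = (q2, #, R)  ⊢  Xaaa#[q2]□ (head at position 5)
Step 6: δ(q2, □) = (q3, a, L)  ⊢  Xaaa[q3]#a (head at position 4)

Final answer: [q0]aaaa ⊢ X[q1]aaa ⊢ Xa[q1]aa ⊢ Xaa[q1]a ⊢ Xaaa[q1]□ ⊢ Xaaa#[q2]□ ⊢ Xaaa[q3]#a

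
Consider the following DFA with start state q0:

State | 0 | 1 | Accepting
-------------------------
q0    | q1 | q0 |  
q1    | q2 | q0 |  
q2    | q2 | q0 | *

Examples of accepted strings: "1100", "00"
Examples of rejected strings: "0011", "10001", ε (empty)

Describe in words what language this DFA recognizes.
binary strings ending with '00'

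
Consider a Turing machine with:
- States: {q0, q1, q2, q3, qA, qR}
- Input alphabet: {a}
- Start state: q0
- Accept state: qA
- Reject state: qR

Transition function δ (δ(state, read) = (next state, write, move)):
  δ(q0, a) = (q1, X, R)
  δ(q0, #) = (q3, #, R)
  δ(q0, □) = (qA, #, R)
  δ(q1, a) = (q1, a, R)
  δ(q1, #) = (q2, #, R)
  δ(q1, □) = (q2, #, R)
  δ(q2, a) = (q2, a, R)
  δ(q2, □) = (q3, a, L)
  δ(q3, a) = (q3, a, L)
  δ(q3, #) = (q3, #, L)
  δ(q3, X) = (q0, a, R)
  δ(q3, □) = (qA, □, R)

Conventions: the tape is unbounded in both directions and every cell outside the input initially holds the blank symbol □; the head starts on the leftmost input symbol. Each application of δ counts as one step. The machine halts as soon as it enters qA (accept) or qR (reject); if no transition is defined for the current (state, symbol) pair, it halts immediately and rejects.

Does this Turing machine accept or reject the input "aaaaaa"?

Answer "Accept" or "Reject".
Trace (configuration after each step, as tape_left[state]tape_right with head position):
Step 0: [q0]aaaaaa (head at position 0)
Step 1: X[q1]aaaaa (head 1)
Step 2: Xa[q1]aaaa (head 2)
Step 3: Xaa[q1]aaa (head 3)
Step 4: Xaaa[q1]aa (head 4)
Step 5: Xaaaa[q1]a (head 5)
Step 6: Xaaaaa[q1]□ (head 6)
Step 7: Xaaaaa#[q2]□ (head 7)
Step 8: Xaaaaa[q3]#a (head 6)
Step 9: Xaaaa[q3]a#a (head 5)
Step 10: Xaaa[q3]aa#a (head 4)
Step 11: Xaa[q3]aaa#a (head 3)
Step 12: Xa[q3]aaaa#a (head 2)
Step 13: X[q3]aaaaa#a (head 1)
Step 14: [q3]Xaaaaa#a (head 0)
Step 15: a[q0]aaaaa#a (head 1)
Step 16: aX[q1]aaaa#a (head 2)
Step 17: aXa[q1]aaa#a (head 3)
Step 18: aXaa[q1]aa#a (head 4)
Step 19: aXaaa[q1]a#a (head 5)
Step 20: aXaaaa[q1]#a (head 6)
Step 21: aXaaaa#[q2]a (head 7)
Step 22: aXaaaa#a[q2]□ (head 8)
Step 23: aXaaaa#[q3]aa (head 7)
Step 24: aXaaaa[q3]#aa (head 6)
Step 25: aXaaa[q3]a#aa (head 5)
Step 26: aXaa[q3]aa#aa (head 4)
Step 27: aXa[q3]aaa#aa (head 3)
Step 28: aX[q3]aaaa#aa (head 2)
Step 29: a[q3]Xaaaa#aa (head 1)
Step 30: aa[q0]aaaa#aa (head 2)
Step 31: aaX[q1]aaa#aa (head 3)
Step 32: aaXa[q1]aa#aa (head 4)
Step 33: aaXaa[q1]a#aa (head 5)
Step 34: aaXaaa[q1]#aa (head 6)
Step 35: aaXaaa#[q2]aa (head 7)
Step 36: aaXaaa#a[q2]a (head 8)
Step 37: aaXaaa#aa[q2]□ (head 9)
Step 38: aaXaaa#a[q3]aa (head 8)
Step 39: aaXaaa#[q3]aaa (head 7)
Step 40: aaXaaa[q3]#aaa (head 6)
Step 41: aaXaa[q3]a#aaa (head 5)
Step 42: aaXa[q3]aa#aaa (head 4)
Step 43: aaX[q3]aaa#aaa (head 3)
Step 44: aa[q3]Xaaa#aaa (head 2)
Step 45: aaa[q0]aaa#aaa (head 3)
Step 46: aaaX[q1]aa#aaa (head 4)
Step 47: aaaXa[q1]a#aaa (head 5)
Step 48: aaaXaa[q1]#aaa (head 6)
Step 49: aaaXaa#[q2]aaa (head 7)
Step 50: aaaXaa#a[q2]aa (head 8)
Step 51: aaaXaa#aa[q2]a (head 9)
Step 52: aaaXaa#aaa[q2]□ (head 10)
Step 53: aaaXaa#aa[q3]aa (head 9)
Step 54: aaaXaa#a[q3]aaa (head 8)
Step 55: aaaXaa#[q3]aaaa (head 7)
Step 56: aaaXaa[q3]#aaaa (head 6)
Step 57: aaaXa[q3]a#aaaa (head 5)
Step 58: aaaX[q3]aa#aaaa (head 4)
Step 59: aaa[q3]Xaa#aaaa (head 3)
Step 60: aaaa[q0]aa#aaaa (head 4)
Step 61: aaaaX[q1]a#aaaa (head 5)
Step 62: aaaaXa[q1]#aaaa (head 6)
Step 63: aaaaXa#[q2]aaaa (head 7)
Step 64: aaaaXa#a[q2]aaa (head 8)
Step 65: aaaaXa#aa[q2]aa (head 9)
Step 66: aaaaXa#aaa[q2]a (head 10)
Step 67: aaaaXa#aaaa[q2]□ (head 11)
Step 68: aaaaXa#aaa[q3]aa (head 10)
Step 69: aaaaXa#aa[q3]aaa (head 9)
Step 70: aaaaXa#a[q3]aaaa (head 8)
Step 71: aaaaXa#[q3]aaaaa (head 7)
Step 72: aaaaXa[q3]#aaaaa (head 6)
Step 73: aaaaX[q3]a#aaaaa (head 5)
Step 74: aaaa[q3]Xa#aaaaa (head 4)
Step 75: aaaaa[q0]a#aaaaa (head 5)
Step 76: aaaaaX[q1]#aaaaa (head 6)
Step 77: aaaaaX#[q2]aaaaa (head 7)
Step 78: aaaaaX#a[q2]aaaa (head 8)
Step 79: aaaaaX#aa[q2]aaa (head 9)
Step 80: aaaaaX#aaa[q2]aa (head 10)
Step 81: aaaaaX#aaaa[q2]a (head 11)
Step 82: aaaaaX#aaaaa[q2]□ (head 12)
Step 83: aaaaaX#aaaa[q3]aa (head 11)
Step 84: aaaaaX#aaa[q3]aaa (head 10)
Step 85: aaaaaX#aa[q3]aaaa (head 9)
Step 86: aaaaaX#a[q3]aaaaa (head 8)
Step 87: aaaaaX#[q3]aaaaaa (head 7)
Step 88: aaaaaX[q3]#aaaaaa (head 6)
Step 89: aaaaa[q3]X#aaaaaa (head 5)
Step 90: aaaaaa[q0]#aaaaaa (head 6)
Step 91: aaaaaa#[q3]aaaaaa (head 7)
Step 92: aaaaaa[q3]#aaaaaa (head 6)
Step 93: aaaaa[q3]a#aaaaaa (head 5)
Step 94: aaaa[q3]aa#aaaaaa (head 4)
Step 95: aaa[q3]aaa#aaaaaa (head 3)
Step 96: aa[q3]aaaa#aaaaaa (head 2)
Step 97: a[q3]aaaaa#aaaaaa (head 1)
Step 98: [q3]aaaaaa#aaaaaa (head 0)
Step 99: [q3]□aaaaaa#aaaaaa (head -1)
Step 100: □[qA]aaaaaa#aaaaaa (head 0)
The machine is in qA, so it halts and accepts.

Final answer: Accept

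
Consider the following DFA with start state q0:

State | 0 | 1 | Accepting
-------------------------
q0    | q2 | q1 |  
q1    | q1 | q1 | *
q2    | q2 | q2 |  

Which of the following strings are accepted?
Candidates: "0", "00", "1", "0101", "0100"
"0": q0 → q2; q2 is not accepting → rejected
"00": q0 → q2 → q2; q2 is not accepting → rejected
"1": q0 → q1; q1 is accepting → accepted
"0101": q0 → q2 → q2 → q2 → q2; q2 is not accepting → rejected
"0100": q0 → q2 → q2 → q2 → q2; q2 is not accepting → rejected

Final answer: "1"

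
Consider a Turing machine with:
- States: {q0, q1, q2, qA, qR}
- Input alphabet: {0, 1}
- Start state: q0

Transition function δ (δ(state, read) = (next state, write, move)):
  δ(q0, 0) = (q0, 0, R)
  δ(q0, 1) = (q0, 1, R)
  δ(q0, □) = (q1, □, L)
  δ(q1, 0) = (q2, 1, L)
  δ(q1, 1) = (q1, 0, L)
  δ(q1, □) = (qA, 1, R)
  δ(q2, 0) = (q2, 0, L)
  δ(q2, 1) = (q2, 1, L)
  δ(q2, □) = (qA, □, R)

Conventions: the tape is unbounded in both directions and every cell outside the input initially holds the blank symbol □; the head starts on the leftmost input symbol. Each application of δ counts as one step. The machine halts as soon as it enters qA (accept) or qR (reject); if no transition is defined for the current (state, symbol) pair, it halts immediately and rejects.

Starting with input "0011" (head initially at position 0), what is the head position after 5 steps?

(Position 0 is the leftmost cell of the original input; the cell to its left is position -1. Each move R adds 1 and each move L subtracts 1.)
Step 0: [q0]0011 (head at position 0)
Step 1: δ(q0, 0) = (q0, 0, R)  ⊢  0[q0]011 (head at position 1)
Step 2: δ(q0, 0) = (q0, 0, R)  ⊢  00[q0]11 (head at position 2)
Step 3: δ(q0, 1) = (q0, 1, R)  ⊢  001[q0]1 (head at position 3)
Step 4: δ(q0, 1) = (q0, 1, R)  ⊢  0011[q0]□ (head at position 4)
Step 5: δ(q0, □) = (q1, □, L)  ⊢  001[q1]1□ (head at position 3)
Head position after 5 steps: 3

Final answer: Position 3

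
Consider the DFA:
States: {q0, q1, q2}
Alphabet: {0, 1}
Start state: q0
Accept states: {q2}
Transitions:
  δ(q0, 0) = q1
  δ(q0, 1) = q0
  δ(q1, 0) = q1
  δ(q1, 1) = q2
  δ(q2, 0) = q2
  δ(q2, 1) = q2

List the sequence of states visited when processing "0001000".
Starting at q0
Read '0': q0 -> q1
Read '0': q1 -> q1
Read '0': q1 -> q1
Read '1': q1 -> q2
Read '0': q2 -> q2
Read '0': q2 -> q2
Read '0': q2 -> q2

Final answer: q0 -> q1 -> q1 -> q1 -> q2 -> q2 -> q2 -> q2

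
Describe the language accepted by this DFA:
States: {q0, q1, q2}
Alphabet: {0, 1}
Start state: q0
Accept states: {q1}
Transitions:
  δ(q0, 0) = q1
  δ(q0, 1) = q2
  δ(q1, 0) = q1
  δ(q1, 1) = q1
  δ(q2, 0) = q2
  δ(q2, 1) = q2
Analyzing the DFA structure:
Start state: q0
Accept states: {q1}
Interpreting what each state remembers (checking against the transitions):
  q0: nothing has been read yet
  q1: the first symbol was 0
  q2: the first symbol was 1 (trap state)
  δ(q0, 0): in q0 (nothing has been read yet), after reading 0 we have: the first symbol was 0 → q1
  δ(q0, 1): in q0 (nothing has been read yet), after reading 1 we have: the first symbol was 1 (trap state) → q2
  δ(q1, 0): in q1 (the first symbol was 0), after reading 0 we have: the first symbol was 0 → q1
  δ(q1, 1): in q1 (the first symbol was 0), after reading 1 we have: the first symbol was 0 → q1
  δ(q2, 0): in q2 (the first symbol was 1 (trap state)), after reading 0 we have: the first symbol was 1 (trap state) → q2
  δ(q2, 1): in q2 (the first symbol was 1 (trap state)), after reading 1 we have: the first symbol was 1 (trap state) → q2
A string is accepted iff it ends in {q1}, i.e. the first symbol was 0.
Language: All binary strings starting with 0

Final answer: All binary strings starting with 0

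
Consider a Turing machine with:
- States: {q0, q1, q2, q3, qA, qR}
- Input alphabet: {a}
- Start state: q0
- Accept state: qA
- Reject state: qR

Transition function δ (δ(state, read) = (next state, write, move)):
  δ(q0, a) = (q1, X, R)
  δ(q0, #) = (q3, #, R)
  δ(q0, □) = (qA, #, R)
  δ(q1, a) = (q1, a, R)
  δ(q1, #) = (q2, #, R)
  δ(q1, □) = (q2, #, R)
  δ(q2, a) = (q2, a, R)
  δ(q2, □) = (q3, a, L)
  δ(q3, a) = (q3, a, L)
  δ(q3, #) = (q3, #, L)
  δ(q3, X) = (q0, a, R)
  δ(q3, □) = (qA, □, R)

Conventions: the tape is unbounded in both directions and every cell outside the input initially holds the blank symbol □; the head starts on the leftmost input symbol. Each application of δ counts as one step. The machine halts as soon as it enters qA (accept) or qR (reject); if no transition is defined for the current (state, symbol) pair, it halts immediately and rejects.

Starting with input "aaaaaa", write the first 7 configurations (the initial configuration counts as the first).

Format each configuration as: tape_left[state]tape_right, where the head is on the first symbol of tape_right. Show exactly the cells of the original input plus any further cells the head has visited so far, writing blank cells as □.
Step 0: [q0]aaaaaa (head at position 0)
Step 1: δ(q0, a) = (q1, X, R)  ⊢  X[q1]aaaaa (head at position 1)
Step 2: δ(q1, a) = (q1, a, R)  ⊢  Xa[q1]aaaa (head at position 2)
Step 3: δ(q1, a) = (q1, a, R)  ⊢  Xaa[q1]aaa (head at position 3)
Step 4: δ(q1, a) = (q1, a, R)  ⊢  Xaaa[q1]aa (head at position 4)
Step 5: δ(q1, a) = (q1, a, R)  ⊢  Xaaaa[q1]a (head at position 5)
Step 6: δ(q1, a) = (q1, a, R)  ⊢  Xaaaaa[q1]□ (head at position 6)

Final answer: [q0]aaaaaa ⊢ X[q1]aaaaa ⊢ Xa[q1]aaaa ⊢ Xaa[q1]aaa ⊢ Xaaa[q1]aa ⊢ Xaaaa[q1]a ⊢ Xaaaaa[q1]□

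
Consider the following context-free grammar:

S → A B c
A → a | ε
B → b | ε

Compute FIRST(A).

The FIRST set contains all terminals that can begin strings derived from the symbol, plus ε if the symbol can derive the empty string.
A → a contributes a; A → ε makes A nullable, contributing ε. FIRST(A) = {a, ε}.

Final answer: {a, ε}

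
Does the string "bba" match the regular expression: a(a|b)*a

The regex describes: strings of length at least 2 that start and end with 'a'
No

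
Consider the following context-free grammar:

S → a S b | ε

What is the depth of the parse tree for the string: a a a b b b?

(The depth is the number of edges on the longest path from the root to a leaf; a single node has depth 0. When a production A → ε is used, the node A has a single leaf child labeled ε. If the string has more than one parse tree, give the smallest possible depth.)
The only parse tree applies S → a S b 3 times (once per matching a…b pair) and then S → ε.
The S nodes sit at depths 0, 1, …, 3; the innermost S (depth 3) has the single child ε at depth 4.
The terminal leaves a, b are at depths 1..3, so the longest root-to-leaf path is S → S → … → S → ε with 4 edges.
Depth = 4.

Final answer: 4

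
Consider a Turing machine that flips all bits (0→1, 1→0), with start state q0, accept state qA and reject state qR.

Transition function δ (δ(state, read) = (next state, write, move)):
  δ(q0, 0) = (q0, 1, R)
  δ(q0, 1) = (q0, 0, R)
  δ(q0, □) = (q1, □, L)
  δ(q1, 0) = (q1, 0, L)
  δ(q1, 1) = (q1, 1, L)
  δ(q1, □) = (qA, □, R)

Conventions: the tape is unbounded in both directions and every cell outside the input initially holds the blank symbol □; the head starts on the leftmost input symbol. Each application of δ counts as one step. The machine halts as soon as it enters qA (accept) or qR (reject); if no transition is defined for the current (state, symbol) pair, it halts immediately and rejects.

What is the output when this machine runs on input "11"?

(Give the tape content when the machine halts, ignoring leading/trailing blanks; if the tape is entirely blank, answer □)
Step 0: [q0]11 (head at position 0)
Step 1: δ(q0, 1) = (q0, 0, R)  ⊢  0[q0]1 (head at position 1)
Step 2: δ(q0, 1) = (q0, 0, R)  ⊢  00[q0]□ (head at position 2)
Step 3: δ(q0, □) = (q1, □, L)  ⊢  0[q1]0□ (head at position 1)
Step 4: δ(q1, 0) = (q1, 0, L)  ⊢  [q1]00□ (head at position 0)
Step 5: δ(q1, 0) = (q1, 0, L)  ⊢  [q1]□00□ (head at position -1)
Step 6: δ(q1, □) = (qA, □, R)  ⊢  □[qA]00□ (head at position 0)
The machine is in qA, so it halts and accepts.
Tape content when halted (ignoring surrounding blanks): 00

Final answer: Output: 00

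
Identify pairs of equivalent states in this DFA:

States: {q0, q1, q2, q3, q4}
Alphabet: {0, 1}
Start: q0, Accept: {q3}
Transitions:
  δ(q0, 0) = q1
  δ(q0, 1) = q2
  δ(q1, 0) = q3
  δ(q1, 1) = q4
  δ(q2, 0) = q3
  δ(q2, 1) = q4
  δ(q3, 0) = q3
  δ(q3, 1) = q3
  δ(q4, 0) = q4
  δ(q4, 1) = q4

Using the table-filling algorithm:
Round 0 – mark pairs where exactly one state is accepting: (q0,q3), (q1,q3), (q2,q3), (q3,q4)
Round 1 – newly marked: (q0,q1) [on 0: q1 vs q3, already marked]; (q0,q2) [on 0: q1 vs q3, already marked]; (q1,q4) [on 0: q3 vs q4, already marked]; (q2,q4) [on 0: q3 vs q4, already marked]
Round 2 – newly marked: (q0,q4) [on 0: q1 vs q4, already marked]
No further pairs can be marked.
(q1, q2) unmarked: δ(q1,0)=q3, δ(q2,0)=q3; δ(q1,1)=q4, δ(q2,1)=q4 → equivalent
Equivalent pairs: (q1, q2)

Final answer: Equivalent pairs: (q1, q2)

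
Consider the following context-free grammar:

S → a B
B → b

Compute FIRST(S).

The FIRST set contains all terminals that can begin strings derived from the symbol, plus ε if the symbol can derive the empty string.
S has the single production S → a B, whose right-hand side begins with the terminal a. So FIRST(S) = {a}.

Final answer: {a}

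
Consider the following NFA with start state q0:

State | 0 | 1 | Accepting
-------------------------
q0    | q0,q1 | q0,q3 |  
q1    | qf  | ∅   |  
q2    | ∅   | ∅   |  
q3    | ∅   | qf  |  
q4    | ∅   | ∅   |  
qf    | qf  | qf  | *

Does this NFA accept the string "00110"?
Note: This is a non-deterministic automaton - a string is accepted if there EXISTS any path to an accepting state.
Track the set of states the NFA could be in: start {q0}
Read '0': {q0} → {q0, q1}
Read '0': {q0, q1} → {q0, q1, qf}
Read '1': {q0, q1, qf} → {q0, q3, qf}
Read '1': {q0, q3, qf} → {q0, q3, qf}
Read '0': {q0, q3, qf} → {q0, q1, qf}
Final set {q0, q1, qf} contains accepting state(s) {qf} → accepted.

Final answer: Yes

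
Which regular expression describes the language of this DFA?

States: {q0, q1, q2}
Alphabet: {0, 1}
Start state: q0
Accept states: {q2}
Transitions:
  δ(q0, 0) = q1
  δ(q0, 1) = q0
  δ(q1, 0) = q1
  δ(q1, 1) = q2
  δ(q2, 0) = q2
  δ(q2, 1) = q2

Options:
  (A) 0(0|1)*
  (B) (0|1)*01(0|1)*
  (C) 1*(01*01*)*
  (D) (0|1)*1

Testing sample strings against the DFA:
  '0011' -> accepted
  '10' -> rejected
  '0100' -> accepted
  '00010' -> accepted
Checking each option for a counterexample:
  (A) 0(0|1)*: '0' is rejected by the DFA but matches the regex → eliminated
  (B) (0|1)*01(0|1)*: agrees with the DFA on all strings of length ≤ 4
  (C) 1*(01*01*)*: ε is rejected by the DFA but matches the regex → eliminated
  (D) (0|1)*1: '1' is rejected by the DFA but matches the regex → eliminated
Only (B) (0|1)*01(0|1)* is consistent with the DFA.

Final answer: (B) (0|1)*01(0|1)*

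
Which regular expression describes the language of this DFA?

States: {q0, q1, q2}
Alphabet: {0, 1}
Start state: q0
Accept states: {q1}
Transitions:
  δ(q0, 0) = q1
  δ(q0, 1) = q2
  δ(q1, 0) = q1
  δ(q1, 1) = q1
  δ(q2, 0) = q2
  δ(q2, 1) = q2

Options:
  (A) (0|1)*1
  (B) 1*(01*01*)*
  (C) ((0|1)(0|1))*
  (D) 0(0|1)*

Testing sample strings against the DFA:
  '10' -> rejected
  '11' -> rejected
  '011' -> accepted
  '01' -> accepted
Checking each option for a counterexample:
  (A) (0|1)*1: '0' is accepted by the DFA but does not match the regex → eliminated
  (B) 1*(01*01*)*: ε is rejected by the DFA but matches the regex → eliminated
  (C) ((0|1)(0|1))*: ε is rejected by the DFA but matches the regex → eliminated
  (D) 0(0|1)*: agrees with the DFA on all strings of length ≤ 4
Only (D) 0(0|1)* is consistent with the DFA.

Final answer: (D) 0(0|1)*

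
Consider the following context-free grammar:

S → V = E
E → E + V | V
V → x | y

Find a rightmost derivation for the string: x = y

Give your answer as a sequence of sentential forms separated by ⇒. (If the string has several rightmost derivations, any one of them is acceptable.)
Start with S.
Step 1: the rightmost non-terminal is S; apply S → V = E:  V = E
Step 2: the rightmost non-terminal is E; apply E → V:  V = V
Step 3: the rightmost non-terminal is V; apply V → y:  V = y
Step 4: the rightmost non-terminal is V; apply V → x:  x = y

Final answer: S ⇒ V = E ⇒ V = V ⇒ V = y ⇒ x = y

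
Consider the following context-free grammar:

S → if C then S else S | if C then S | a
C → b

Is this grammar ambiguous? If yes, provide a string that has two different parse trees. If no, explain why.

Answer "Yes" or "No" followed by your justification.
The 'dangling else' can attach to either if. Two leftmost derivations of  if b then if b then a else a:
  (1) S ⇒ if C then S else S ⇒ if b then S else S ⇒ if b then if C then S else S ⇒ if b then if b then S else S ⇒ if b then if b then a else S ⇒ if b then if b then a else a   (else belongs to the outer if)
  (2) S ⇒ if C then S ⇒ if b then S ⇒ if b then if C then S else S ⇒ if b then if b then S else S ⇒ if b then if b then a else S ⇒ if b then if b then a else a   (else belongs to the inner if)
Two distinct parse trees for the same string, so the grammar is ambiguous.

Final answer: Yes - the string 'if b then if b then a else a' has two distinct leftmost derivations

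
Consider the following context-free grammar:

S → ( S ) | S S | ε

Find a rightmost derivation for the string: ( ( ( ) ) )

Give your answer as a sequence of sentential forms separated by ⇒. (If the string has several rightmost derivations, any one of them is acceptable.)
Start with S.
Step 1: the rightmost non-terminal is S; apply S → ( S ):  ( S )
Step 2: the rightmost non-terminal is S; apply S → ( S ):  ( ( S ) )
Step 3: the rightmost non-terminal is S; apply S → ( S ):  ( ( ( S ) ) )
Step 4: the rightmost non-terminal is S; apply S → ε:  ( ( ( ) ) )

Final answer: S ⇒ ( S ) ⇒ ( ( S ) ) ⇒ ( ( ( S ) ) ) ⇒ ( ( ( ) ) )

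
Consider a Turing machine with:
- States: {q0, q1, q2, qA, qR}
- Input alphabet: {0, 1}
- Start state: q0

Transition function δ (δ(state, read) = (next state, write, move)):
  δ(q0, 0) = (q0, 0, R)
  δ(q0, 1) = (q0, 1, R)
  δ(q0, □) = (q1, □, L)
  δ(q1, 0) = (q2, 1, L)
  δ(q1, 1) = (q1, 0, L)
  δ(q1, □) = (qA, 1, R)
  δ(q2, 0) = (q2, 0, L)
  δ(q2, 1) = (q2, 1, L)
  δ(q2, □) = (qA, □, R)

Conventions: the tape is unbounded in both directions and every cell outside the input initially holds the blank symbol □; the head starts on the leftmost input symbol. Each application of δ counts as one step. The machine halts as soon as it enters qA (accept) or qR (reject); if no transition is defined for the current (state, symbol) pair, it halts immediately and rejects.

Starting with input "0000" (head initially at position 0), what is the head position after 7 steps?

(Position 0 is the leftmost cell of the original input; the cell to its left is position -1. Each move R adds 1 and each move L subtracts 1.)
Step 0: [q0]0000 (head at position 0)
Step 1: δ(q0, 0) = (q0, 0, R)  ⊢  0[q0]000 (head at position 1)
Step 2: δ(q0, 0) = (q0, 0, R)  ⊢  00[q0]00 (head at position 2)
Step 3: δ(q0, 0) = (q0, 0, R)  ⊢  000[q0]0 (head at position 3)
Step 4: δ(q0, 0) = (q0, 0, R)  ⊢  0000[q0]□ (head at position 4)
Step 5: δ(q0, □) = (q1, □, L)  ⊢  000[q1]0□ (head at position 3)
Step 6: δ(q1, 0) = (q2, 1, L)  ⊢  00[q2]01□ (head at position 2)
Step 7: δ(q2, 0) = (q2, 0, L)  ⊢  0[q2]001□ (head at position 1)
Head position after 7 steps: 1

Final answer: Position 1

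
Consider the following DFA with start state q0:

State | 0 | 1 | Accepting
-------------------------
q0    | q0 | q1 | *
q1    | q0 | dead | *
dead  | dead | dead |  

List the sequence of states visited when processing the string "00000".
q0 → q0 → q0 → q0 → q0 → q0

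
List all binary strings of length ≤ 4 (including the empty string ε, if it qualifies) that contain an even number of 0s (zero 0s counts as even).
Checking every binary string of length 0 to 4:
  Length 0: accepted: ε | rejected: (none)
  Length 1: accepted: 1 | rejected: 0
  Length 2: accepted: 00, 11 | rejected: 01, 10
  Length 3: accepted: 001, 010, 100, 111 | rejected: 000, 011, 101, 110
  Length 4: accepted: 0000, 0011, 0101, 0110, 1001, 1010, 1100, 1111 | rejected: 0001, 0010, 0100, 0111, 1000, 1011, 1101, 1110
Total: 16 string(s).

Final answer: ε, 1, 00, 11, 001, 010, 100, 111, 0000, 0011, 0101, 0110, 1001, 1010, 1100, 1111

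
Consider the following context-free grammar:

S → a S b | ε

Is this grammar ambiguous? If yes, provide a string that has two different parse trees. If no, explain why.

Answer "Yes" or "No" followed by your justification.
At every step exactly one production applies: if the remaining string to generate is non-empty it starts with a and ends with b, forcing S → a S b; if it is empty, S → ε is forced. Hence each string a^n b^n has exactly one derivation (S → a S b applied n times, then S → ε) and one parse tree.

Final answer: No - the grammar is unambiguous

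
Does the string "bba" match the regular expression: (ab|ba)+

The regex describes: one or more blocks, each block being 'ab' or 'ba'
No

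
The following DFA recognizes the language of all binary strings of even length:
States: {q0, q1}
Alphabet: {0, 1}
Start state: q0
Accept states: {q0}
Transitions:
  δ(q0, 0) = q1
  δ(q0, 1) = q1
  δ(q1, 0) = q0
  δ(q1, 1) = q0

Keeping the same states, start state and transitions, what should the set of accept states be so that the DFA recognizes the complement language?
The DFA is complete (every state has a transition on every symbol), so the complement
is recognized by the same DFA with accepting and non-accepting states swapped.
Original accept states: {q0}
Complement accept states = All states - Original accept states
= {q0, q1} - {q0}
= {q1}
Complement language: strings of ODD length

Final answer: {q1}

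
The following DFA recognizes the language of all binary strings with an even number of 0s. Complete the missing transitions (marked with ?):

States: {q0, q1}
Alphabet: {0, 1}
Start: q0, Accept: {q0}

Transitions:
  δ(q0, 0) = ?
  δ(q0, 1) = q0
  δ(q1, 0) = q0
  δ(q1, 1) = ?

What each state remembers (consistent with the given transitions and accept states):
  q0: an even number of 0s has been read so far
  q1: an odd number of 0s has been read so far
Filling in the missing entries:
  δ(q0, 0): in q0 (an even number of 0s has been read so far), after reading 0 we have: an odd number of 0s has been read so far → q1
  δ(q1, 1): in q1 (an odd number of 0s has been read so far), after reading 1 we have: an odd number of 0s has been read so far → q1

Final answer: δ(q0, 0) = q1; δ(q1, 1) = q1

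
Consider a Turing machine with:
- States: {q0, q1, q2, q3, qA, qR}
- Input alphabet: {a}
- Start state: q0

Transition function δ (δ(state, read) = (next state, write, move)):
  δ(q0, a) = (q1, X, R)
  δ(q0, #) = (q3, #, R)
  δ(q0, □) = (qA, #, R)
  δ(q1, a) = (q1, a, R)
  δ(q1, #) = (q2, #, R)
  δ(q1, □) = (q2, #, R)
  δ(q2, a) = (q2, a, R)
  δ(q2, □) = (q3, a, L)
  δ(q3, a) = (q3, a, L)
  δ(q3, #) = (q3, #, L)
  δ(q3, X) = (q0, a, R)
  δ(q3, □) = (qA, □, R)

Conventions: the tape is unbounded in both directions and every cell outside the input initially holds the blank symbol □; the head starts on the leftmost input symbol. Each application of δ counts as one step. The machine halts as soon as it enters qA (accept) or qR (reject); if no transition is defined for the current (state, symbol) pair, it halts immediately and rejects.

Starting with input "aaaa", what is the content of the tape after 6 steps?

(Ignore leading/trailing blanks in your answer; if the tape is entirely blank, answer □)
Step 0: [q0]aaaa (head at position 0)
Step 1: δ(q0, a) = (q1, X, R)  ⊢  X[q1]aaa (head at position 1)
Step 2: δ(q1, a) = (q1, a, R)  ⊢  Xa[q1]aa (head at position 2)
Step 3: δ(q1, a) = (q1, a, R)  ⊢  Xaa[q1]a (head at position 3)
Step 4: δ(q1, a) = (q1, a, R)  ⊢  Xaaa[q1]□ (head at position 4)
Step 5: δ(q1, □) = (q2, #, R)  ⊢  Xaaa#[q2]□ (head at position 5)
Step 6: δ(q2, □) = (q3, a, L)  ⊢  Xaaa[q3]#a (head at position 4)
Tape after 6 steps (ignoring surrounding blanks): Xaaa#a

Final answer: Tape: Xaaa#a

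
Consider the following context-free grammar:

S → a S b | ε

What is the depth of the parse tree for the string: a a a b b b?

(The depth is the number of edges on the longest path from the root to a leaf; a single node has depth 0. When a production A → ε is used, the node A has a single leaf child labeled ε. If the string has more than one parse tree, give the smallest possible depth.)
The only parse tree applies S → a S b 3 times (once per matching a…b pair) and then S → ε.
The S nodes sit at depths 0, 1, …, 3; the innermost S (depth 3) has the single child ε at depth 4.
The terminal leaves a, b are at depths 1..3, so the longest root-to-leaf path is S → S → … → S → ε with 4 edges.
Depth = 4.

Final answer: 4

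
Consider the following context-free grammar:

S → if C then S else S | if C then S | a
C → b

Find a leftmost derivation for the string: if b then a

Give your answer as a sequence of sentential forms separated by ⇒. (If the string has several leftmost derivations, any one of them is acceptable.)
Start with S.
Step 1: the leftmost non-terminal is S; apply S → if C then S:  if C then S
Step 2: the leftmost non-terminal is C; apply C → b:  if b then S
Step 3: the leftmost non-terminal is S; apply S → a:  if b then a

Final answer: S ⇒ if C then S ⇒ if b then S ⇒ if b then a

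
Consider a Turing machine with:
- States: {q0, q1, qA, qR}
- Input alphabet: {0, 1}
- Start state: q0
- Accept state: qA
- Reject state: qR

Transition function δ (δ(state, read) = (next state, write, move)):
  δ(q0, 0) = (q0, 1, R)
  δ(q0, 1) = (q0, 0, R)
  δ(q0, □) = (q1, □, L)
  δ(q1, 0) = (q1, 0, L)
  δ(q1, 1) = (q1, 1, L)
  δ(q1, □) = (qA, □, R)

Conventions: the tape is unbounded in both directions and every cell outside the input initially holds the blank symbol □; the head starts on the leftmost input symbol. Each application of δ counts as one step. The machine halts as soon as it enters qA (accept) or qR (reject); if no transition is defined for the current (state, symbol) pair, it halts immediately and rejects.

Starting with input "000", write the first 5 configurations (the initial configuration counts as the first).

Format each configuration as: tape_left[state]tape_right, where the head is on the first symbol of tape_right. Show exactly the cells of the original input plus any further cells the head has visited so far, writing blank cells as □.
Step 0: [q0]000 (head at position 0)
Step 1: δ(q0, 0) = (q0, 1, R)  ⊢  1[q0]00 (head at position 1)
Step 2: δ(q0, 0) = (q0, 1, R)  ⊢  11[q0]0 (head at position 2)
Step 3: δ(q0, 0) = (q0, 1, R)  ⊢  111[q0]□ (head at position 3)
Step 4: δ(q0, □) = (q1, □, L)  ⊢  11[q1]1□ (head at position 2)

Final answer: [q0]000 ⊢ 1[q0]00 ⊢ 11[q0]0 ⊢ 111[q0]□ ⊢ 11[q1]1□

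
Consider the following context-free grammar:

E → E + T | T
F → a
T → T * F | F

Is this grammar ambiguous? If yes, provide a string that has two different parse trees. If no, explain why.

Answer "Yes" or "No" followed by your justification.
This is the standard stratified expression grammar: '+' is introduced only by the left-recursive rule E → E + T and '*' only by the left-recursive rule T → T * F, with F → a. For any string, the last '+' must be the one produced at the root E (everything after it is a T containing no '+'), and likewise within each T the last '*' is produced at its root. This fixes the parse tree uniquely (left-associative, '*' binding tighter than '+'), so every string has exactly one parse tree.

Final answer: No - the grammar is unambiguous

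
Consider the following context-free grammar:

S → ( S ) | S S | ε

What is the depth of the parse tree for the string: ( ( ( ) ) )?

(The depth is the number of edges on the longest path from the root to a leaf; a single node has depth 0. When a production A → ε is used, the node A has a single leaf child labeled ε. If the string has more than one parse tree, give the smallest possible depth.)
The string is 3 nested pairs. The shallowest parse tree applies S → ( S ) 3 times (one node per nested pair, each a child of the previous) and then S → ε in the middle.
S nodes at depths 0..3, ε leaf at depth 4; parentheses leaves are at depths 1..3.
(Using S → S S with an S → ε child anywhere only adds levels, so it cannot give a shallower tree.)
Depth = 4.

Final answer: 4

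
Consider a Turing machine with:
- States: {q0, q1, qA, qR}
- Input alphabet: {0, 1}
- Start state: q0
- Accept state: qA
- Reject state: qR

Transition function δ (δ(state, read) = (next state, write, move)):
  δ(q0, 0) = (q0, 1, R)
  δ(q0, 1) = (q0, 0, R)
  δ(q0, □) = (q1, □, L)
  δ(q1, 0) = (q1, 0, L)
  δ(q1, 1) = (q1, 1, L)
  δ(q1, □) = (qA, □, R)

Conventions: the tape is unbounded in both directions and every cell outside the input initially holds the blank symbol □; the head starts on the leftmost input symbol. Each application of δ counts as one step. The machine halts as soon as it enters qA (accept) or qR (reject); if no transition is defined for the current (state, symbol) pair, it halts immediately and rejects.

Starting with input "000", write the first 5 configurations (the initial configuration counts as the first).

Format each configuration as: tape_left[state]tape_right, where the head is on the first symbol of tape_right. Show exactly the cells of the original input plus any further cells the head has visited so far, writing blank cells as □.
Step 0: [q0]000 (head at position 0)
Step 1: δ(q0, 0) = (q0, 1, R)  ⊢  1[q0]00 (head at position 1)
Step 2: δ(q0, 0) = (q0, 1, R)  ⊢  11[q0]0 (head at position 2)
Step 3: δ(q0, 0) = (q0, 1, R)  ⊢  111[q0]□ (head at position 3)
Step 4: δ(q0, □) = (q1, □, L)  ⊢  11[q1]1□ (head at position 2)

Final answer: [q0]000 ⊢ 1[q0]00 ⊢ 11[q0]0 ⊢ 111[q0]□ ⊢ 11[q1]1□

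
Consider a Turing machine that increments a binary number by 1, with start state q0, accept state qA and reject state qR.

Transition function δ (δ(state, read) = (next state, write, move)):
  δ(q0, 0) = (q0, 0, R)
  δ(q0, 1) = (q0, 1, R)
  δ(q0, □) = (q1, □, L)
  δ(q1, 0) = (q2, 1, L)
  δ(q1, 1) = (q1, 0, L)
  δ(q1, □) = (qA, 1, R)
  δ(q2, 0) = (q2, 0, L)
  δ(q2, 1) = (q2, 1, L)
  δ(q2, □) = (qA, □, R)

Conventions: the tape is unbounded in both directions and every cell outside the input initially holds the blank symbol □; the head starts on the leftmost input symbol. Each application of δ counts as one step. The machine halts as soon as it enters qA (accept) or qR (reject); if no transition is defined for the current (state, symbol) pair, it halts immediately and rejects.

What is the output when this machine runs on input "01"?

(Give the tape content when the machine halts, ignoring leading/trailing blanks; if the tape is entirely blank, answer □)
Step 0: [q0]01 (head at position 0)
Step 1: δ(q0, 0) = (q0, 0, R)  ⊢  0[q0]1 (head at position 1)
Step 2: δ(q0, 1) = (q0, 1, R)  ⊢  01[q0]□ (head at position 2)
Step 3: δ(q0, □) = (q1, □, L)  ⊢  0[q1]1□ (head at position 1)
Step 4: δ(q1, 1) = (q1, 0, L)  ⊢  [q1]00□ (head at position 0)
Step 5: δ(q1, 0) = (q2, 1, L)  ⊢  [q2]□10□ (head at position -1)
Step 6: δ(q2, □) = (qA, □, R)  ⊢  □[qA]10□ (head at position 0)
The machine is in qA, so it halts and accepts.
Tape content when halted (ignoring surrounding blanks): 10

Final answer: Output: 10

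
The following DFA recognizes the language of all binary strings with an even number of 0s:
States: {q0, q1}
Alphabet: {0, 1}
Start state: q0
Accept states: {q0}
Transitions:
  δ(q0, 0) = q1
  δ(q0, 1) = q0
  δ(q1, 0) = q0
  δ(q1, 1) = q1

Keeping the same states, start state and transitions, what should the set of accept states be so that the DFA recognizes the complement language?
The DFA is complete (every state has a transition on every symbol), so the complement
is recognized by the same DFA with accepting and non-accepting states swapped.
Original accept states: {q0}
Complement accept states = All states - Original accept states
= {q0, q1} - {q0}
= {q1}
Complement language: strings with an ODD number of 0s

Final answer: {q1}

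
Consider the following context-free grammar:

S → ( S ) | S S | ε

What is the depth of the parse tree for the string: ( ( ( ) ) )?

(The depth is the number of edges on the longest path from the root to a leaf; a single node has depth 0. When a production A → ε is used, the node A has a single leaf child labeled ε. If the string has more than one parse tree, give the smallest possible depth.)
The string is 3 nested pairs. The shallowest parse tree applies S → ( S ) 3 times (one node per nested pair, each a child of the previous) and then S → ε in the middle.
S nodes at depths 0..3, ε leaf at depth 4; parentheses leaves are at depths 1..3.
(Using S → S S with an S → ε child anywhere only adds levels, so it cannot give a shallower tree.)
Depth = 4.

Final answer: 4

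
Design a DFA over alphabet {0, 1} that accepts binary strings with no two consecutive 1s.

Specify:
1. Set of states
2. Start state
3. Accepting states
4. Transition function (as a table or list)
One valid DFA (any DFA recognizing the same language is acceptable):
States: {q0, q1, dead}
Start: q0
Accepting: {q0, q1}
Transitions (accepting states marked with *):
State | 0 | 1 | Accepting
-------------------------
q0    | q0 | q1 | *
q1    | q0 | dead | *
dead  | dead | dead |  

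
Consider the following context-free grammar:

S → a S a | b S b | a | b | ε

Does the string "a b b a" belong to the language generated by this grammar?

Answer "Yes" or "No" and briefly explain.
A derivation exists: S ⇒ a S a ⇒ a b S b a ⇒ a b b a (using S → a S a, S → b S b, then S → ε).

Final answer: Yes - a valid derivation exists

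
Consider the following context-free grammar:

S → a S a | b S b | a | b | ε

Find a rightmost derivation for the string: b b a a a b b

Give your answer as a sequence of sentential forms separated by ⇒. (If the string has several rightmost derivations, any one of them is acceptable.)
Start with S.
Step 1: the rightmost non-terminal is S; apply S → b S b:  b S b
Step 2: the rightmost non-terminal is S; apply S → b S b:  b b S b b
Step 3: the rightmost non-terminal is S; apply S → a S a:  b b a S a b b
Step 4: the rightmost non-terminal is S; apply S → a:  b b a a a b b

Final answer: S ⇒ b S b ⇒ b b S b b ⇒ b b a S a b b ⇒ b b a a a b b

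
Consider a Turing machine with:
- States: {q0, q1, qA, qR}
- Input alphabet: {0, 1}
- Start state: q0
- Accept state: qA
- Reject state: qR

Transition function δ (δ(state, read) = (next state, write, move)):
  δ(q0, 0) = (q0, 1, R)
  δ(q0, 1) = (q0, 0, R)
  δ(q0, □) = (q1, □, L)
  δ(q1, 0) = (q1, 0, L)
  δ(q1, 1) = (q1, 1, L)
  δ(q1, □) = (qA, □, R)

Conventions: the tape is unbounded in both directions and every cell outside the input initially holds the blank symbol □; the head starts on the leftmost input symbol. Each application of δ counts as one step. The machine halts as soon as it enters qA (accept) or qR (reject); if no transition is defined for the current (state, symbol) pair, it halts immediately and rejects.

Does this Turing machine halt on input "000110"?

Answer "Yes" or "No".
Step 0: [q0]000110 (head at position 0)
Step 1: δ(q0, 0) = (q0, 1, R)  ⊢  1[q0]00110 (head at position 1)
Step 2: δ(q0, 0) = (q0, 1, R)  ⊢  11[q0]0110 (head at position 2)
Step 3: δ(q0, 0) = (q0, 1, R)  ⊢  111[q0]110 (head at position 3)
Step 4: δ(q0, 1) = (q0, 0, R)  ⊢  1110[q0]10 (head at position 4)
Step 5: δ(q0, 1) = (q0, 0, R)  ⊢  11100[q0]0 (head at position 5)
Step 6: δ(q0, 0) = (q0, 1, R)  ⊢  111001[q0]□ (head at position 6)
Step 7: δ(q0, □) = (q1, □, L)  ⊢  11100[q1]1□ (head at position 5)
Step 8: δ(q1, 1) = (q1, 1, L)  ⊢  1110[q1]01□ (head at position 4)
Step 9: δ(q1, 0) = (q1, 0, L)  ⊢  111[q1]001□ (head at position 3)
Step 10: δ(q1, 0) = (q1, 0, L)  ⊢  11[q1]1001□ (head at position 2)
Step 11: δ(q1, 1) = (q1, 1, L)  ⊢  1[q1]11001□ (head at position 1)
Step 12: δ(q1, 1) = (q1, 1, L)  ⊢  [q1]111001□ (head at position 0)
Step 13: δ(q1, 1) = (q1, 1, L)  ⊢  [q1]□111001□ (head at position -1)
Step 14: δ(q1, □) = (qA, □, R)  ⊢  □[qA]111001□ (head at position 0)
The machine is in qA, so it halts and accepts.
It halts after 14 steps.

Final answer: Yes - halts after 14 steps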